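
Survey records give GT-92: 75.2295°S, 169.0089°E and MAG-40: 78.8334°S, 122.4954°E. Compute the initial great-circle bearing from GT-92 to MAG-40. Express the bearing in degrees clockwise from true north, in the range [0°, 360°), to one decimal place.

Δλ = -46.5135°
y = sin Δλ · cos φ₂ = -0.140509
x = cos φ₁ sin φ₂ − sin φ₁ cos φ₂ cos Δλ = -0.121250
θ = atan2(y, x) = -130.7920° → 229.2080° (mod 360°)

229.2°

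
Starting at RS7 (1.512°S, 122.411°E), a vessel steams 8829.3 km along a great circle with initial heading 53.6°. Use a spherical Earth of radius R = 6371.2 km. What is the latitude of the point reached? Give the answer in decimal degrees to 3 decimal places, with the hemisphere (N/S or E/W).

35.327°N

δ = d/R = 8829.3/6371.2 = 1.385814 rad
φ₂ = arcsin(sin φ₁ cos δ + cos φ₁ sin δ cos θ)
   = arcsin(-0.02639·0.18393 + 0.99965·0.98294·0.59342) = 35.32675°
λ₂ = λ₁ + atan2(sin θ sin δ cos φ₁, cos δ − sin φ₁ sin φ₂) = -161.72508°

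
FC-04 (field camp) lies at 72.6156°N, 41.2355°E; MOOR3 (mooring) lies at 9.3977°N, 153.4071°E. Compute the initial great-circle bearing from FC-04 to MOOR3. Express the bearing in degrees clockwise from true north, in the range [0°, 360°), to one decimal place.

66.1°

Δλ = 112.1716°
y = sin Δλ · cos φ₂ = 0.913629
x = cos φ₁ sin φ₂ − sin φ₁ cos φ₂ cos Δλ = 0.404097
θ = atan2(y, x) = 66.1403° → 66.1403° (mod 360°)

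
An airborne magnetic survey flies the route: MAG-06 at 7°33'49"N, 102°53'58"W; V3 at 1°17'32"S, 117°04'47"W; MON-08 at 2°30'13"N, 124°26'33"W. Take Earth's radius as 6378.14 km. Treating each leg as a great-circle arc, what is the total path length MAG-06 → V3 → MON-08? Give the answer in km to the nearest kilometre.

2780 km

MAG-06: φ = +7.56361°, λ = -102.89944°
V3: φ = -1.29222°, λ = -117.07972°
MON-08: φ = +2.50361°, λ = -124.44250°
MAG-06→V3: c = 0.291265 rad, d = 1857.73 km
V3→MON-08: c = 0.144550 rad, d = 921.96 km
Total = 1857.73 + 921.96 = 2779.69 km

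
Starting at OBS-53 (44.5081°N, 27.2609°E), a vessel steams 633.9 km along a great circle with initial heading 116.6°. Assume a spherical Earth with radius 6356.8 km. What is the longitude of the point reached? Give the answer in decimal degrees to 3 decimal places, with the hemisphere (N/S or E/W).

δ = d/R = 633.9/6356.8 = 0.099720 rad
φ₂ = arcsin(sin φ₁ cos δ + cos φ₁ sin δ cos θ)
   = arcsin(0.70101·0.99503 + 0.71315·0.09955·-0.44776) = 41.73894°
λ₂ = λ₁ + atan2(sin θ sin δ cos φ₁, cos δ − sin φ₁ sin φ₂) = 34.11240°

34.112°E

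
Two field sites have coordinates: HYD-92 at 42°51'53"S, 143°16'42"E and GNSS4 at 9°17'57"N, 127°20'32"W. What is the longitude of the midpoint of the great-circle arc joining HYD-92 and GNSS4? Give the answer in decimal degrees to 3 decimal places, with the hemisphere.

HYD-92: φ = -42.86472°, λ = +143.27833°
GNSS4: φ = +9.29917°, λ = -127.34222°
Bx = cos φ₂ cos Δλ = 0.010688,  By = cos φ₂ sin Δλ = 0.986800
φₘ = atan2(sin φ₁ + sin φ₂, √((cos φ₁ + Bx)² + By²)) = -22.77114°
λₘ = λ₁ + atan2(By, cos φ₁ + Bx) = -163.72325°

163.723°W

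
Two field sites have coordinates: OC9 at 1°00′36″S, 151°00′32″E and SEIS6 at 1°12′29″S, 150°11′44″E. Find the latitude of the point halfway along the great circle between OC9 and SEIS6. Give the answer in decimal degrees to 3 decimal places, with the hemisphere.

OC9: φ = -1.01000°, λ = +151.00889°
SEIS6: φ = -1.20806°, λ = +150.19556°
Bx = cos φ₂ cos Δλ = 0.999677,  By = cos φ₂ sin Δλ = -0.014192
φₘ = atan2(sin φ₁ + sin φ₂, √((cos φ₁ + Bx)² + By²)) = -1.10906°
λₘ = λ₁ + atan2(By, cos φ₁ + Bx) = 150.60224°

1.109°S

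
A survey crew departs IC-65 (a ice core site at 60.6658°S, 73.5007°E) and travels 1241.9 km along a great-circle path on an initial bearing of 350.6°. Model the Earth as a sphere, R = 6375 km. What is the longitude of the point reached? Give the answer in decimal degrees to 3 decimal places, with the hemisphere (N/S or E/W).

δ = d/R = 1241.9/6375 = 0.194808 rad
φ₂ = arcsin(sin φ₁ cos δ + cos φ₁ sin δ cos θ)
   = arcsin(-0.87178·0.98108 + 0.48990·0.19358·0.98657) = -49.61662°
λ₂ = λ₁ + atan2(sin θ sin δ cos φ₁, cos δ − sin φ₁ sin φ₂) = 70.70366°

70.704°E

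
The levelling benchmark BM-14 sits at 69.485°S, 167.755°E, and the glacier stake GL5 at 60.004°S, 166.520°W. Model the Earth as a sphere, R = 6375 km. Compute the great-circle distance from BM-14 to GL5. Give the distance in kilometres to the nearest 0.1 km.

1592.1 km

Δφ = 9.4810°,  Δλ = 25.7250°
a = sin²(Δφ/2) + cos φ₁ cos φ₂ sin²(Δλ/2) = 0.015512
c = 2·arcsin(√a) = 0.249746 rad = 14.3094°
d = R·c = 6375 × 0.249746 = 1592.1 km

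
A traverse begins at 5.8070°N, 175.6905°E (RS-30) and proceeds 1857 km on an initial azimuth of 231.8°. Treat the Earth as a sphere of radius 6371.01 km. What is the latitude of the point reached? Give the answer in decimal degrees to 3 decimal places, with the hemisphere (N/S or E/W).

4.582°S

δ = d/R = 1857/6371.01 = 0.291477 rad
φ₂ = arcsin(sin φ₁ cos δ + cos φ₁ sin δ cos θ)
   = arcsin(0.10118·0.95782 + 0.99487·0.28737·-0.61841) = -4.58212°
λ₂ = λ₁ + atan2(sin θ sin δ cos φ₁, cos δ − sin φ₁ sin φ₂) = 162.59627°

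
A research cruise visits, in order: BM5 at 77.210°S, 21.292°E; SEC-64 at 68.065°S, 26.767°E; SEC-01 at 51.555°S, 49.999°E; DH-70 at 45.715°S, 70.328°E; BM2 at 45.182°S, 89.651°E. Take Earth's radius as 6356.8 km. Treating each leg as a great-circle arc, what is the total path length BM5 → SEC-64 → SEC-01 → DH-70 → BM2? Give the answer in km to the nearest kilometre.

BM5→SEC-64: c = 0.161967 rad, d = 1029.59 km
SEC-64→SEC-01: c = 0.348350 rad, d = 2214.39 km
SEC-01→DH-70: c = 0.254580 rad, d = 1618.31 km
DH-70→BM2: c = 0.236205 rad, d = 1501.51 km
Total = 1029.59 + 2214.39 + 1618.31 + 1501.51 = 6363.81 km

6364 km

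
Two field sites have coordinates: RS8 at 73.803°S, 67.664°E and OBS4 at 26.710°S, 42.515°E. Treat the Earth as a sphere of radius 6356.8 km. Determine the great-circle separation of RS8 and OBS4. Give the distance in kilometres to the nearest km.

5427 km

Δφ = 47.0930°,  Δλ = -25.1490°
a = sin²(Δφ/2) + cos φ₁ cos φ₂ sin²(Δλ/2) = 0.171405
c = 2·arcsin(√a) = 0.853712 rad = 48.9141°
d = R·c = 6356.8 × 0.853712 = 5426.9 km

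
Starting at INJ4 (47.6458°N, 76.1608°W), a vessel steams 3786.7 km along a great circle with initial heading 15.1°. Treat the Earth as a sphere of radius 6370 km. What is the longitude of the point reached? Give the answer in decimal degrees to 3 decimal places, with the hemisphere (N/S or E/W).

δ = d/R = 3786.7/6370 = 0.594458 rad
φ₂ = arcsin(sin φ₁ cos δ + cos φ₁ sin δ cos θ)
   = arcsin(0.73899·0.82845 + 0.67371·0.56006·0.96547) = 77.55743°
λ₂ = λ₁ + atan2(sin θ sin δ cos φ₁, cos δ − sin φ₁ sin φ₂) = -33.53990°

33.540°W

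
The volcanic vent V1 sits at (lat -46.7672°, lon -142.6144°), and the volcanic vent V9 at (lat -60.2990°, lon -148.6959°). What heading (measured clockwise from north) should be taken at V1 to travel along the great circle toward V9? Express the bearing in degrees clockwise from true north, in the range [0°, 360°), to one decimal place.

Δλ = -6.0815°
y = sin Δλ · cos φ₂ = -0.052492
x = cos φ₁ sin φ₂ − sin φ₁ cos φ₂ cos Δλ = -0.236017
θ = atan2(y, x) = -167.4610° → 192.5390° (mod 360°)

192.5°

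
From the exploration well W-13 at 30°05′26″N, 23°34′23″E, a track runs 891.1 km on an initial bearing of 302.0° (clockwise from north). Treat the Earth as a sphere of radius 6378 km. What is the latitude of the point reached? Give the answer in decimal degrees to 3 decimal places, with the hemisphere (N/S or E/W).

W-13: φ = +30.09056°, λ = +23.57306°
δ = d/R = 891.1/6378 = 0.139715 rad
φ₂ = arcsin(sin φ₁ cos δ + cos φ₁ sin δ cos θ)
   = arcsin(0.50137·0.99026 + 0.86523·0.13926·0.52992) = 34.07891°
λ₂ = λ₁ + atan2(sin θ sin δ cos φ₁, cos δ − sin φ₁ sin φ₂) = 15.37551°

34.079°N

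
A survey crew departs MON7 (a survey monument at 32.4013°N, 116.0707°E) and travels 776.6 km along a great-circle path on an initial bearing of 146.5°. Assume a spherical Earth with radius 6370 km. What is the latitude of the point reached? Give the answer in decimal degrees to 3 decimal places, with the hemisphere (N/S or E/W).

δ = d/R = 776.6/6370 = 0.121915 rad
φ₂ = arcsin(sin φ₁ cos δ + cos φ₁ sin δ cos θ)
   = arcsin(0.53585·0.99258 + 0.84432·0.12161·-0.83389) = 26.50303°
λ₂ = λ₁ + atan2(sin θ sin δ cos φ₁, cos δ − sin φ₁ sin φ₂) = 120.37222°

26.503°N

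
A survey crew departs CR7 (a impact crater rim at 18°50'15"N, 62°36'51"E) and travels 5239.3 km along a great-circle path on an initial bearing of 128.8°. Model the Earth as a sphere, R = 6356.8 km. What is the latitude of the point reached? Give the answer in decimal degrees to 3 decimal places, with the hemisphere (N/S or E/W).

CR7: φ = +18.83750°, λ = +62.61417°
δ = d/R = 5239.3/6356.8 = 0.824204 rad
φ₂ = arcsin(sin φ₁ cos δ + cos φ₁ sin δ cos θ)
   = arcsin(0.32289·0.67914 + 0.94644·0.73401·-0.62660) = -12.47492°
λ₂ = λ₁ + atan2(sin θ sin δ cos φ₁, cos δ − sin φ₁ sin φ₂) = 98.47878°

12.475°S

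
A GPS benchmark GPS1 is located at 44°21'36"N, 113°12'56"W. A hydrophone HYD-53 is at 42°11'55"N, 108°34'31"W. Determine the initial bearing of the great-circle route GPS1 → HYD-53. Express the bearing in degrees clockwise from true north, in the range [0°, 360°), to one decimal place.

121.0°

GPS1: φ = +44.36000°, λ = -113.21556°
HYD-53: φ = +42.19861°, λ = -108.57528°
Δλ = 4.6403°
y = sin Δλ · cos φ₂ = 0.059932
x = cos φ₁ sin φ₂ − sin φ₁ cos φ₂ cos Δλ = -0.036017
θ = atan2(y, x) = 121.0041° → 121.0041° (mod 360°)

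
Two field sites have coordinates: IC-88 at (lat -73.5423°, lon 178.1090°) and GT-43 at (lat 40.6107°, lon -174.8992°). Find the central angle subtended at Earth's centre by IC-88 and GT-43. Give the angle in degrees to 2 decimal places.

Δφ = 114.1530°,  Δλ = 6.9918°
a = sin²(Δφ/2) + cos φ₁ cos φ₂ sin²(Δλ/2) = 0.705387
c = 2·arcsin(√a) = 1.994099 rad = 114.2535°

114.25°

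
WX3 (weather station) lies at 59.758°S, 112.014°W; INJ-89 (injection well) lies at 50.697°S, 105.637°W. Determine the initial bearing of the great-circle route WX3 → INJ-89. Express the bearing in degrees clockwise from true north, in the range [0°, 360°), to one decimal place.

24.5°

Δλ = 6.3770°
y = sin Δλ · cos φ₂ = 0.070354
x = cos φ₁ sin φ₂ − sin φ₁ cos φ₂ cos Δλ = 0.154100
θ = atan2(y, x) = 24.5390° → 24.5390° (mod 360°)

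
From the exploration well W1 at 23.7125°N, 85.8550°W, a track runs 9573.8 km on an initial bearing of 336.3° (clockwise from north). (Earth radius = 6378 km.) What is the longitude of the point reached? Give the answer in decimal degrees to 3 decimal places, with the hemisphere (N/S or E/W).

147.018°E

δ = d/R = 9573.8/6378 = 1.501066 rad
φ₂ = arcsin(sin φ₁ cos δ + cos φ₁ sin δ cos θ)
   = arcsin(0.40215·0.06967 + 0.91557·0.99757·0.91566) = 59.80736°
λ₂ = λ₁ + atan2(sin θ sin δ cos φ₁, cos δ − sin φ₁ sin φ₂) = 147.01836°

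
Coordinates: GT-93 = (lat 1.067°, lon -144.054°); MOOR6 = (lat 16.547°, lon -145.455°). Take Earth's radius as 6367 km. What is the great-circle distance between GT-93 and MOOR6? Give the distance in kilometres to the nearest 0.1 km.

Δφ = 15.4800°,  Δλ = -1.4010°
a = sin²(Δφ/2) + cos φ₁ cos φ₂ sin²(Δλ/2) = 0.018281
c = 2·arcsin(√a) = 0.271248 rad = 15.5414°
d = R·c = 6367 × 0.271248 = 1727.0 km

1727.0 km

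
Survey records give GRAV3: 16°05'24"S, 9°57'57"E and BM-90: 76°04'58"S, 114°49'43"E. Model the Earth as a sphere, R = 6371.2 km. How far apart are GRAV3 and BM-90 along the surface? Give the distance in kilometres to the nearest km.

8662 km

GRAV3: φ = -16.09000°, λ = +9.96583°
BM-90: φ = -76.08278°, λ = +114.82861°
Δφ = -59.9928°,  Δλ = 104.8628°
a = sin²(Δφ/2) + cos φ₁ cos φ₂ sin²(Δλ/2) = 0.395133
c = 2·arcsin(√a) = 1.359494 rad = 77.8933°
d = R·c = 6371.2 × 1.359494 = 8661.6 km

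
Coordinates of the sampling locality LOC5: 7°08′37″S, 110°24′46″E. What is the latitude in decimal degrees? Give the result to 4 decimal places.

7.1436°S

7° + 8′/60 + 37″/3600 = 7 + 0.13333 + 0.01028 = 7.1436°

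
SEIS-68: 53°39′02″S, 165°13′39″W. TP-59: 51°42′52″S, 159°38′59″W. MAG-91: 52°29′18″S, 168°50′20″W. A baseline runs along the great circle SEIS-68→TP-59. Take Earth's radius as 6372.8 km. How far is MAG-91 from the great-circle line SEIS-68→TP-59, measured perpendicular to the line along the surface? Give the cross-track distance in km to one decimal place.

SEIS-68: φ = -53.65056°, λ = -165.22750°
TP-59: φ = -51.71444°, λ = -159.64972°
MAG-91: φ = -52.48833°, λ = -168.83889°
δ₁₃ = central angle SEIS-68→MAG-91 = 0.042955 rad  (haversine)
θ₁₃ = bearing SEIS-68→MAG-91 = 296.722°,  θ₁₂ = bearing SEIS-68→TP-59 = 62.445°
dₓₜ = R·arcsin(sin δ₁₃ · sin(θ₁₃ − θ₁₂)) = 6372.8·arcsin(0.04294·sin(234.277°)) = -222.214 km
|dₓₜ| = 222.214 km

222.2 km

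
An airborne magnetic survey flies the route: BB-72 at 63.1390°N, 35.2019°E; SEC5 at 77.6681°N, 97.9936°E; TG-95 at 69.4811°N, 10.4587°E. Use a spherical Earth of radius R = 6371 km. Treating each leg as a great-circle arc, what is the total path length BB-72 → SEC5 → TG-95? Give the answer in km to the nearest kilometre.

BB-72→SEC5: c = 0.413691 rad, d = 2635.62 km
SEC5→TG-95: c = 0.407367 rad, d = 2595.34 km
Total = 2635.62 + 2595.34 = 5230.96 km

5231 km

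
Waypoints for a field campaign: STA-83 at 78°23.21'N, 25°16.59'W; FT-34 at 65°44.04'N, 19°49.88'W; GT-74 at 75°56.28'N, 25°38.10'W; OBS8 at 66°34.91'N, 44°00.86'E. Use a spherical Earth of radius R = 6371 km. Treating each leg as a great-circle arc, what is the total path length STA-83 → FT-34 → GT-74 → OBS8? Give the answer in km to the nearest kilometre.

5075 km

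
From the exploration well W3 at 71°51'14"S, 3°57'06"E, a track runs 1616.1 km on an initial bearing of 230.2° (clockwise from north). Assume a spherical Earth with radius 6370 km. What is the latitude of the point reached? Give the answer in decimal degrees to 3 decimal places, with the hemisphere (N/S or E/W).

75.903°S

W3: φ = -71.85389°, λ = +3.95167°
δ = d/R = 1616.1/6370 = 0.253705 rad
φ₂ = arcsin(sin φ₁ cos δ + cos φ₁ sin δ cos θ)
   = arcsin(-0.95027·0.96799 + 0.31144·0.25099·-0.64011) = -75.90270°
λ₂ = λ₁ + atan2(sin θ sin δ cos φ₁, cos δ − sin φ₁ sin φ₂) = -48.39270°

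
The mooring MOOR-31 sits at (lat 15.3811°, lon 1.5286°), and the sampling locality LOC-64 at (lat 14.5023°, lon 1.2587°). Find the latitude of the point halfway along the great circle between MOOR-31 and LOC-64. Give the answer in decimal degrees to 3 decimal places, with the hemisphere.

14.942°N

Bx = cos φ₂ cos Δλ = 0.968127,  By = cos φ₂ sin Δλ = -0.004561
φₘ = atan2(sin φ₁ + sin φ₂, √((cos φ₁ + Bx)² + By²)) = 14.94174°
λₘ = λ₁ + atan2(By, cos φ₁ + Bx) = 1.39337°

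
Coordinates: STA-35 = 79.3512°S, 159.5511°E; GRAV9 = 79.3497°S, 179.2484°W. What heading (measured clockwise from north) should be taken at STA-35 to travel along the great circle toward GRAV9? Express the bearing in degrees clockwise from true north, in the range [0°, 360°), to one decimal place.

Δλ = 21.2005°
y = sin Δλ · cos φ₂ = 0.066835
x = cos φ₁ sin φ₂ − sin φ₁ cos φ₂ cos Δλ = -0.012267
θ = atan2(y, x) = 100.4000° → 100.4000° (mod 360°)

100.4°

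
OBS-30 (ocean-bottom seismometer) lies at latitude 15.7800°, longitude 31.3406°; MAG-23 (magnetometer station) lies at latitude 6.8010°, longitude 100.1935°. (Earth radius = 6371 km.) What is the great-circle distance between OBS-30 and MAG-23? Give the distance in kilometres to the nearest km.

7545 km

Δφ = -8.9790°,  Δλ = 68.8529°
a = sin²(Δφ/2) + cos φ₁ cos φ₂ sin²(Δλ/2) = 0.311536
c = 2·arcsin(√a) = 1.184318 rad = 67.8564°
d = R·c = 6371 × 1.184318 = 7545.3 km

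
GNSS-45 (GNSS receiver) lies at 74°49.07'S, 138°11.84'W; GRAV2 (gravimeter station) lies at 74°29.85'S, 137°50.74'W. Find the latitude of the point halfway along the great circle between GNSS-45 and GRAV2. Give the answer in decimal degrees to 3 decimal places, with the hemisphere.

GNSS-45: φ = -74.81783°, λ = -138.19733°
GRAV2: φ = -74.49750°, λ = -137.84567°
Bx = cos φ₂ cos Δλ = 0.267275,  By = cos φ₂ sin Δλ = 0.001640
φₘ = atan2(sin φ₁ + sin φ₂, √((cos φ₁ + Bx)² + By²)) = -74.65774°
λₘ = λ₁ + atan2(By, cos φ₁ + Bx) = -138.01971°

74.658°S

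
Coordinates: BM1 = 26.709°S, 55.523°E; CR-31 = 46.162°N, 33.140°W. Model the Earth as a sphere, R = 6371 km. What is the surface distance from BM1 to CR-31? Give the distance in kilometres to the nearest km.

12014 km

Δφ = 72.8710°,  Δλ = -88.6630°
a = sin²(Δφ/2) + cos φ₁ cos φ₂ sin²(Δλ/2) = 0.654879
c = 2·arcsin(√a) = 1.885736 rad = 108.0447°
d = R·c = 6371 × 1.885736 = 12014.0 km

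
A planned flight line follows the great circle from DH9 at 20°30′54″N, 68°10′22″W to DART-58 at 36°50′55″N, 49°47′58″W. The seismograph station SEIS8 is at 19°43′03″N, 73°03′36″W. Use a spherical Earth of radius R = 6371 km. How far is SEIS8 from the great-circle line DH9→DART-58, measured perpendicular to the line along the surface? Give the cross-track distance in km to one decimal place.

DH9: φ = +20.51500°, λ = -68.17278°
DART-58: φ = +36.84861°, λ = -49.79944°
SEIS8: φ = +19.71750°, λ = -73.06000°
δ₁₃ = central angle DH9→SEIS8 = 0.081291 rad  (haversine)
θ₁₃ = bearing DH9→SEIS8 = 260.988°,  θ₁₂ = bearing DH9→DART-58 = 40.481°
dₓₜ = R·arcsin(sin δ₁₃ · sin(θ₁₃ − θ₁₂)) = 6371·arcsin(0.08120·sin(220.507°)) = -336.188 km
|dₓₜ| = 336.188 km

336.2 km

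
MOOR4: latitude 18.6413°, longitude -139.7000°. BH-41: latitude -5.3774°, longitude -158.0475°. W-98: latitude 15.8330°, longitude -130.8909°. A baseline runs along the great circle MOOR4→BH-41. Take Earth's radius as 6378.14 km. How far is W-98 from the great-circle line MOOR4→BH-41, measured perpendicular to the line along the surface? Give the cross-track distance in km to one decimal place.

917.3 km

δ₁₃ = central angle MOOR4→W-98 = 0.154777 rad  (haversine)
θ₁₃ = bearing MOOR4→W-98 = 107.115°,  θ₁₂ = bearing MOOR4→BH-41 = 218.723°
dₓₜ = R·arcsin(sin δ₁₃ · sin(θ₁₃ − θ₁₂)) = 6378.14·arcsin(0.15416·sin(-111.608°)) = -917.309 km
|dₓₜ| = 917.309 km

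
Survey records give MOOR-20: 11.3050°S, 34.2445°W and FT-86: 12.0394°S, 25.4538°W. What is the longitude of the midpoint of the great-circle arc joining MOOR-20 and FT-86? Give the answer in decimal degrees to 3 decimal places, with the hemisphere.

Bx = cos φ₂ cos Δλ = 0.966516,  By = cos φ₂ sin Δλ = 0.149464
φₘ = atan2(sin φ₁ + sin φ₂, √((cos φ₁ + Bx)² + By²)) = -11.70568°
λₘ = λ₁ + atan2(By, cos φ₁ + Bx) = -29.85498°

29.855°W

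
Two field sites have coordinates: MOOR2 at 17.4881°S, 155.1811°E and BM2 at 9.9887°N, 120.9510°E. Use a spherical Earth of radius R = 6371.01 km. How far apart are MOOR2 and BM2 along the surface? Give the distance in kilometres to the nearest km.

4845 km

Δφ = 27.4768°,  Δλ = -34.2301°
a = sin²(Δφ/2) + cos φ₁ cos φ₂ sin²(Δλ/2) = 0.137753
c = 2·arcsin(√a) = 0.760497 rad = 43.5733°
d = R·c = 6371.01 × 0.760497 = 4845.1 km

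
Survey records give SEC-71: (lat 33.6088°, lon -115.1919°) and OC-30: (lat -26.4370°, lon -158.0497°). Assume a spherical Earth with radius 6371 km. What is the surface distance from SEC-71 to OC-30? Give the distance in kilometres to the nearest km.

Δφ = -60.0458°,  Δλ = -42.8578°
a = sin²(Δφ/2) + cos φ₁ cos φ₂ sin²(Δλ/2) = 0.349886
c = 2·arcsin(√a) = 1.265865 rad = 72.5287°
d = R·c = 6371 × 1.265865 = 8064.8 km

8065 km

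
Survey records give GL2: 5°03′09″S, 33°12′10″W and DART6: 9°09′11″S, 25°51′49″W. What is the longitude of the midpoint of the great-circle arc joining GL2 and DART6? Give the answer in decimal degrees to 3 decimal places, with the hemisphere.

GL2: φ = -5.05250°, λ = -33.20278°
DART6: φ = -9.15306°, λ = -25.86361°
Bx = cos φ₂ cos Δλ = 0.979179,  By = cos φ₂ sin Δλ = 0.126116
φₘ = atan2(sin φ₁ + sin φ₂, √((cos φ₁ + Bx)² + By²)) = -7.11722°
λₘ = λ₁ + atan2(By, cos φ₁ + Bx) = -29.54959°

29.550°W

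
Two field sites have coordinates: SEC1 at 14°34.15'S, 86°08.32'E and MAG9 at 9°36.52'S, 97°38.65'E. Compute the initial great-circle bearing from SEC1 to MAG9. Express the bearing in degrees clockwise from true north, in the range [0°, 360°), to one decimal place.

67.5°

SEC1: φ = -14.56917°, λ = +86.13867°
MAG9: φ = -9.60867°, λ = +97.64417°
Δλ = 11.5055°
y = sin Δλ · cos φ₂ = 0.196664
x = cos φ₁ sin φ₂ − sin φ₁ cos φ₂ cos Δλ = 0.081485
θ = atan2(y, x) = 67.4939° → 67.4939° (mod 360°)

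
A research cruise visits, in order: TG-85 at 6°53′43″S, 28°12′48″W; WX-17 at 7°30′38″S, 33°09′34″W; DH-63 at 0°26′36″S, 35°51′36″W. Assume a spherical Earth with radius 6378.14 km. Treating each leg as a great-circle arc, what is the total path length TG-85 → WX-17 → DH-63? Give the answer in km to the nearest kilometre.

TG-85: φ = -6.89528°, λ = -28.21333°
WX-17: φ = -7.51056°, λ = -33.15944°
DH-63: φ = -0.44333°, λ = -35.86000°
TG-85→WX-17: c = 0.086314 rad, d = 550.53 km
WX-17→DH-63: c = 0.131994 rad, d = 841.87 km
Total = 550.53 + 841.87 = 1392.40 km

1392 km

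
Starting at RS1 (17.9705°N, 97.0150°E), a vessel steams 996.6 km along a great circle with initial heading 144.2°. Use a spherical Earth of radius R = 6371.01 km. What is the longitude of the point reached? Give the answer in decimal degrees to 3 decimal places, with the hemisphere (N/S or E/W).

102.335°E

δ = d/R = 996.6/6371.01 = 0.156427 rad
φ₂ = arcsin(sin φ₁ cos δ + cos φ₁ sin δ cos θ)
   = arcsin(0.30853·0.98779 + 0.95122·0.15579·-0.81106) = 10.63599°
λ₂ = λ₁ + atan2(sin θ sin δ cos φ₁, cos δ − sin φ₁ sin φ₂) = 102.33532°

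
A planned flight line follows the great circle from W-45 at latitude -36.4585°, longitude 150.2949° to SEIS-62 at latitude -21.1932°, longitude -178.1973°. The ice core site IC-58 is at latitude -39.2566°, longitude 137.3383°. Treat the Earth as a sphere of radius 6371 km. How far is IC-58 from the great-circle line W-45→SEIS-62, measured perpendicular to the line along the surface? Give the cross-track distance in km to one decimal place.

24.9 km

δ₁₃ = central angle W-45→IC-58 = 0.184914 rad  (haversine)
θ₁₃ = bearing W-45→IC-58 = 250.778°,  θ₁₂ = bearing W-45→SEIS-62 = 69.560°
dₓₜ = R·arcsin(sin δ₁₃ · sin(θ₁₃ − θ₁₂)) = 6371·arcsin(0.18386·sin(181.219°)) = -24.917 km
|dₓₜ| = 24.917 km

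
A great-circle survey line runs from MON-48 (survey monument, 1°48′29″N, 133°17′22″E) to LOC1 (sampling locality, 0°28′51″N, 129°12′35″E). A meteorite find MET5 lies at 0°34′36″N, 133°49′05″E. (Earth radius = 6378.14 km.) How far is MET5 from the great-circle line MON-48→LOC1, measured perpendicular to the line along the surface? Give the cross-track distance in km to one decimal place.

MON-48: φ = +1.80806°, λ = +133.28944°
LOC1: φ = +0.48083°, λ = +129.20972°
MET5: φ = +0.57667°, λ = +133.81806°
δ₁₃ = central angle MON-48→MET5 = 0.023388 rad  (haversine)
θ₁₃ = bearing MON-48→MET5 = 156.766°,  θ₁₂ = bearing MON-48→LOC1 = 252.024°
dₓₜ = R·arcsin(sin δ₁₃ · sin(θ₁₃ − θ₁₂)) = 6378.14·arcsin(0.02339·sin(-95.259°)) = -148.541 km
|dₓₜ| = 148.541 km

148.5 km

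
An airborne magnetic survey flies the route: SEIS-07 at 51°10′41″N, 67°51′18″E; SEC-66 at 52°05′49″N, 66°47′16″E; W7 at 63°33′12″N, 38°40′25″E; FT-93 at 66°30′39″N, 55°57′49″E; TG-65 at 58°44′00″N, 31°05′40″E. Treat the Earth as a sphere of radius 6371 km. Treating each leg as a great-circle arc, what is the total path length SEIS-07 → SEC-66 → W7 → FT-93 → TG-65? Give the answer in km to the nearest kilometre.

SEIS-07: φ = +51.17806°, λ = +67.85500°
SEC-66: φ = +52.09694°, λ = +66.78778°
W7: φ = +63.55333°, λ = +38.67361°
FT-93: φ = +66.51083°, λ = +55.96361°
TG-65: φ = +58.73333°, λ = +31.09444°
SEIS-07→SEC-66: c = 0.019769 rad, d = 125.95 km
SEC-66→W7: c = 0.324550 rad, d = 2067.71 km
W7→FT-93: c = 0.136878 rad, d = 872.05 km
FT-93→TG-65: c = 0.238818 rad, d = 1521.51 km
Total = 125.95 + 2067.71 + 872.05 + 1521.51 = 4587.22 km

4587 km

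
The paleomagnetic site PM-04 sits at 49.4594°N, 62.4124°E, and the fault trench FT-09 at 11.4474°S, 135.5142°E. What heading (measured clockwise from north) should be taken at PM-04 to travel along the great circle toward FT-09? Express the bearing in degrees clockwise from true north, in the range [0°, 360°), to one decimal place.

110.2°

Δλ = 73.1018°
y = sin Δλ · cos φ₂ = 0.937789
x = cos φ₁ sin φ₂ − sin φ₁ cos φ₂ cos Δλ = -0.345503
θ = atan2(y, x) = 110.2249° → 110.2249° (mod 360°)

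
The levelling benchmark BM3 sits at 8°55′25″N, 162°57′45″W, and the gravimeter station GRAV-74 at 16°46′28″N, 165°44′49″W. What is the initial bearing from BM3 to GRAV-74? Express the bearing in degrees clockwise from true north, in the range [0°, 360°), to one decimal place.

BM3: φ = +8.92361°, λ = -162.96250°
GRAV-74: φ = +16.77444°, λ = -165.74694°
Δλ = -2.7844°
y = sin Δλ · cos φ₂ = -0.046511
x = cos φ₁ sin φ₂ − sin φ₁ cos φ₂ cos Δλ = 0.136770
θ = atan2(y, x) = -18.7817° → 341.2183° (mod 360°)

341.2°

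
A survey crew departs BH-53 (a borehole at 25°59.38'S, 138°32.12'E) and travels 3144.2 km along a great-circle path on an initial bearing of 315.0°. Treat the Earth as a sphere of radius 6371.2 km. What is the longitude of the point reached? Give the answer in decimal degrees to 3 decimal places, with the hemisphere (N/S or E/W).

118.891°E

BH-53: φ = -25.98967°, λ = +138.53533°
δ = d/R = 3144.2/6371.2 = 0.493502 rad
φ₂ = arcsin(sin φ₁ cos δ + cos φ₁ sin δ cos θ)
   = arcsin(-0.43821·0.88068 + 0.89887·0.47371·0.70711) = -4.86625°
λ₂ = λ₁ + atan2(sin θ sin δ cos φ₁, cos δ − sin φ₁ sin φ₂) = 118.89118°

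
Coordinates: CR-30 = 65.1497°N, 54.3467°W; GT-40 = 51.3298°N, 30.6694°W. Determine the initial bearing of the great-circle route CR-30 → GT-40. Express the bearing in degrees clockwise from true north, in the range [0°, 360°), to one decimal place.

127.3°

Δλ = 23.6773°
y = sin Δλ · cos φ₂ = 0.250925
x = cos φ₁ sin φ₂ − sin φ₁ cos φ₂ cos Δλ = -0.191143
θ = atan2(y, x) = 127.2985° → 127.2985° (mod 360°)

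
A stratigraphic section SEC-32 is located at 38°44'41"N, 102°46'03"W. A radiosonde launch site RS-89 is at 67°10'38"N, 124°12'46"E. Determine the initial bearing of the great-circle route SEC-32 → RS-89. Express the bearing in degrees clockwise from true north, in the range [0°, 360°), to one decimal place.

SEC-32: φ = +38.74472°, λ = -102.76750°
RS-89: φ = +67.17722°, λ = +124.21278°
Δλ = -133.0197°
y = sin Δλ · cos φ₂ = -0.283588
x = cos φ₁ sin φ₂ − sin φ₁ cos φ₂ cos Δλ = 0.884500
θ = atan2(y, x) = -17.7769° → 342.2231° (mod 360°)

342.2°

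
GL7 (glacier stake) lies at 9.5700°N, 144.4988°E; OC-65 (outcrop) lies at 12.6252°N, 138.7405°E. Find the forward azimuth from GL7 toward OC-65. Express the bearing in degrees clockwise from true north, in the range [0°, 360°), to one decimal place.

Δλ = -5.7583°
y = sin Δλ · cos φ₂ = -0.097906
x = cos φ₁ sin φ₂ − sin φ₁ cos φ₂ cos Δλ = 0.054117
θ = atan2(y, x) = -61.0688° → 298.9312° (mod 360°)

298.9°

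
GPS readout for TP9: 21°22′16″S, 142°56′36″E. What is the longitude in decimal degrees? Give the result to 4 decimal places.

142.9433°E

142° + 56′/60 + 36″/3600 = 142 + 0.93333 + 0.01000 = 142.9433°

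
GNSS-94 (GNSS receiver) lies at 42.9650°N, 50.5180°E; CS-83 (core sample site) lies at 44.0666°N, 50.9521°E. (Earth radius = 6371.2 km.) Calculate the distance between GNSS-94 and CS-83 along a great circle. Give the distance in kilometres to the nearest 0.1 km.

Δφ = 1.1016°,  Δλ = 0.4341°
a = sin²(Δφ/2) + cos φ₁ cos φ₂ sin²(Δλ/2) = 0.000100
c = 2·arcsin(√a) = 0.019996 rad = 1.1457°
d = R·c = 6371.2 × 0.019996 = 127.4 km

127.4 km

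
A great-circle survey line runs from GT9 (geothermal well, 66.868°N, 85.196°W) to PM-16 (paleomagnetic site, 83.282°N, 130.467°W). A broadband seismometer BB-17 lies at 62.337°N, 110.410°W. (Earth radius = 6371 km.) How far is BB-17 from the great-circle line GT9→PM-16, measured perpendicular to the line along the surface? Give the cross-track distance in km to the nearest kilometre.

δ₁₃ = central angle GT9→BB-17 = 0.202846 rad  (haversine)
θ₁₃ = bearing GT9→BB-17 = 259.035°,  θ₁₂ = bearing GT9→PM-16 = 345.195°
dₓₜ = R·arcsin(sin δ₁₃ · sin(θ₁₃ − θ₁₂)) = 6371·arcsin(0.20146·sin(-86.160°)) = -1289.389 km
|dₓₜ| = 1289.389 km

1289 km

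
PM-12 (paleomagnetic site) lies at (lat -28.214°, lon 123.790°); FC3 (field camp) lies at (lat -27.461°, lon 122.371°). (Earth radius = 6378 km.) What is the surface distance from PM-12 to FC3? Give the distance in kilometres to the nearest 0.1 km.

162.9 km

Δφ = 0.7530°,  Δλ = -1.4190°
a = sin²(Δφ/2) + cos φ₁ cos φ₂ sin²(Δλ/2) = 0.000163
c = 2·arcsin(√a) = 0.025541 rad = 1.4634°
d = R·c = 6378 × 0.025541 = 162.9 km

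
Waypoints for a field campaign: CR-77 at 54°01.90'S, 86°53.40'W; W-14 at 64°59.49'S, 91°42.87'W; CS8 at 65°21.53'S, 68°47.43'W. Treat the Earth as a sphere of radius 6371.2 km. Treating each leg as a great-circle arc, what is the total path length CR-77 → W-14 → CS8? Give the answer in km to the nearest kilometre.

CR-77: φ = -54.03167°, λ = -86.89000°
W-14: φ = -64.99150°, λ = -91.71450°
CS8: φ = -65.35883°, λ = -68.79050°
CR-77→W-14: c = 0.195858 rad, d = 1247.85 km
W-14→CS8: c = 0.167175 rad, d = 1065.10 km
Total = 1247.85 + 1065.10 = 2312.96 km

2313 km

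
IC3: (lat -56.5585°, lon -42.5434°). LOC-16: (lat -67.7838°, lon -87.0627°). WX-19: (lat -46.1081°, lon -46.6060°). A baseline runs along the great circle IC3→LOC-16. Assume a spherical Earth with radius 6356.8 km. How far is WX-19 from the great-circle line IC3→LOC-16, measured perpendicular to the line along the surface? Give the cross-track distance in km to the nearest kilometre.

1012 km

δ₁₃ = central angle IC3→WX-19 = 0.187613 rad  (haversine)
θ₁₃ = bearing IC3→WX-19 = 344.731°,  θ₁₂ = bearing IC3→LOC-16 = 222.908°
dₓₜ = R·arcsin(sin δ₁₃ · sin(θ₁₃ − θ₁₂)) = 6356.8·arcsin(0.18651·sin(121.824°)) = 1011.667 km
|dₓₜ| = 1011.667 km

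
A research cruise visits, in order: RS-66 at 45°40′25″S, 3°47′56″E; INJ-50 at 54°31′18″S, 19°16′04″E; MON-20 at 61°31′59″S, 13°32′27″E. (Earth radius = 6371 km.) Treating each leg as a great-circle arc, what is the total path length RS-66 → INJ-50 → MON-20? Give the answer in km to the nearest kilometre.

2321 km

RS-66: φ = -45.67361°, λ = +3.79889°
INJ-50: φ = -54.52167°, λ = +19.26778°
MON-20: φ = -61.53306°, λ = +13.54083°
RS-66→INJ-50: c = 0.231127 rad, d = 1472.51 km
INJ-50→MON-20: c = 0.133207 rad, d = 848.66 km
Total = 1472.51 + 848.66 = 2321.17 km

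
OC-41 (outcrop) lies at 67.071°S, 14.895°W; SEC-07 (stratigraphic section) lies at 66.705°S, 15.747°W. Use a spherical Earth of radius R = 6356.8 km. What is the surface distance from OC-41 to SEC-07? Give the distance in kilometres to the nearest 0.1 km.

Δφ = 0.3660°,  Δλ = -0.8520°
a = sin²(Δφ/2) + cos φ₁ cos φ₂ sin²(Δλ/2) = 0.000019
c = 2·arcsin(√a) = 0.008653 rad = 0.4958°
d = R·c = 6356.8 × 0.008653 = 55.0 km

55.0 km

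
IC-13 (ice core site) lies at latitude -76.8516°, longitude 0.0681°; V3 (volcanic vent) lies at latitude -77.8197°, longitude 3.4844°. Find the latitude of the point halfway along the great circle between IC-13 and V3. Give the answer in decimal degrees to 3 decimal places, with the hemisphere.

77.341°S

Bx = cos φ₂ cos Δλ = 0.210614,  By = cos φ₂ sin Δλ = 0.012573
φₘ = atan2(sin φ₁ + sin φ₂, √((cos φ₁ + Bx)² + By²)) = -77.34109°
λₘ = λ₁ + atan2(By, cos φ₁ + Bx) = 1.71201°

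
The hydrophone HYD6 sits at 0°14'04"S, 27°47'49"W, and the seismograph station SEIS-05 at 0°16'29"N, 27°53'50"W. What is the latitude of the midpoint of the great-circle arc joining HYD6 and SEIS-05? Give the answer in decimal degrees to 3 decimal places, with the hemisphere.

HYD6: φ = -0.23444°, λ = -27.79694°
SEIS-05: φ = +0.27472°, λ = -27.89722°
Bx = cos φ₂ cos Δλ = 0.999987,  By = cos φ₂ sin Δλ = -0.001750
φₘ = atan2(sin φ₁ + sin φ₂, √((cos φ₁ + Bx)² + By²)) = 0.02014°
λₘ = λ₁ + atan2(By, cos φ₁ + Bx) = -27.84708°

0.020°N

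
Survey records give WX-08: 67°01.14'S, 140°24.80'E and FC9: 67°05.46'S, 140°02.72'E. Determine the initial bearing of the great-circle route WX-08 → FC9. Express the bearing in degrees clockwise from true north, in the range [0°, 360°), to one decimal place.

243.2°

WX-08: φ = -67.01900°, λ = +140.41333°
FC9: φ = -67.09100°, λ = +140.04533°
Δλ = -0.3680°
y = sin Δλ · cos φ₂ = -0.002500
x = cos φ₁ sin φ₂ − sin φ₁ cos φ₂ cos Δλ = -0.001264
θ = atan2(y, x) = -116.8200° → 243.1800° (mod 360°)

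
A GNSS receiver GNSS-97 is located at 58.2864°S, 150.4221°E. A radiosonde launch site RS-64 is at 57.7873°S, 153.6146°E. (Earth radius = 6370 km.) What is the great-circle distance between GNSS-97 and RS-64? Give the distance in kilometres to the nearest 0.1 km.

195.9 km

Δφ = 0.4991°,  Δλ = 3.1925°
a = sin²(Δφ/2) + cos φ₁ cos φ₂ sin²(Δλ/2) = 0.000236
c = 2·arcsin(√a) = 0.030752 rad = 1.7620°
d = R·c = 6370 × 0.030752 = 195.9 km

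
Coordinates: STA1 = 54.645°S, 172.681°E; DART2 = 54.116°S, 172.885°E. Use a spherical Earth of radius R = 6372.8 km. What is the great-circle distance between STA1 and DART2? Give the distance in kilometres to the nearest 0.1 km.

60.3 km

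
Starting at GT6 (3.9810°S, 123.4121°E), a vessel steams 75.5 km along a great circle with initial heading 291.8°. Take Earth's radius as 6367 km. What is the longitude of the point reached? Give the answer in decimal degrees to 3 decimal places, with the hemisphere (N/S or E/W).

122.780°E

δ = d/R = 75.5/6367 = 0.011858 rad
φ₂ = arcsin(sin φ₁ cos δ + cos φ₁ sin δ cos θ)
   = arcsin(-0.06943·0.99993 + 0.99759·0.01186·0.37137) = -3.72845°
λ₂ = λ₁ + atan2(sin θ sin δ cos φ₁, cos δ − sin φ₁ sin φ₂) = 122.77994°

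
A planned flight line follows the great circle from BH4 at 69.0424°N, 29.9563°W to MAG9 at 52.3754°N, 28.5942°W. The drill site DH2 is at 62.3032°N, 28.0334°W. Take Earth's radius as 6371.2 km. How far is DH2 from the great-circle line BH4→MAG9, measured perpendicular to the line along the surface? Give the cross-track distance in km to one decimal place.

61.5 km

δ₁₃ = central angle BH4→DH2 = 0.118416 rad  (haversine)
θ₁₃ = bearing BH4→DH2 = 172.414°,  θ₁₂ = bearing BH4→MAG9 = 177.102°
dₓₜ = R·arcsin(sin δ₁₃ · sin(θ₁₃ − θ₁₂)) = 6371.2·arcsin(0.11814·sin(-4.688°)) = -61.515 km
|dₓₜ| = 61.515 km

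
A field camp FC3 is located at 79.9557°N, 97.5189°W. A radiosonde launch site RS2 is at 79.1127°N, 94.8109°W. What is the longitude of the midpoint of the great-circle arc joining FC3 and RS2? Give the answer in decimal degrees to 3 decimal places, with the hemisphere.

96.111°W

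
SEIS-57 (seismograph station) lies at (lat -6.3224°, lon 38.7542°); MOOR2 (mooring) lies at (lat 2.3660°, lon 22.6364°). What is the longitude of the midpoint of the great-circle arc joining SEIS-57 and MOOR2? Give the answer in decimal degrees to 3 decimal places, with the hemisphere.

Bx = cos φ₂ cos Δλ = 0.959874,  By = cos φ₂ sin Δλ = -0.277376
φₘ = atan2(sin φ₁ + sin φ₂, √((cos φ₁ + Bx)² + By²)) = -1.99791°
λₘ = λ₁ + atan2(By, cos φ₁ + Bx) = 30.67401°

30.674°E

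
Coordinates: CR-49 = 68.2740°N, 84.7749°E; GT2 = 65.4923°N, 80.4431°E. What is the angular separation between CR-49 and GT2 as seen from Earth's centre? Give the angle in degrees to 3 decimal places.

3.259°

Δφ = -2.7817°,  Δλ = -4.3318°
a = sin²(Δφ/2) + cos φ₁ cos φ₂ sin²(Δλ/2) = 0.000808
c = 2·arcsin(√a) = 0.056875 rad = 3.2587°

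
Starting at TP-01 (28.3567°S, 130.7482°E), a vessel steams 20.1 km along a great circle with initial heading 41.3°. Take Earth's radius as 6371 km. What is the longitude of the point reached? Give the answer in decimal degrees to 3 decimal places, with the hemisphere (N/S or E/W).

δ = d/R = 20.1/6371 = 0.003155 rad
φ₂ = arcsin(sin φ₁ cos δ + cos φ₁ sin δ cos θ)
   = arcsin(-0.47496·1.00000 + 0.88001·0.00315·0.75126) = -28.22083°
λ₂ = λ₁ + atan2(sin θ sin δ cos φ₁, cos δ − sin φ₁ sin φ₂) = 130.88360°

130.884°E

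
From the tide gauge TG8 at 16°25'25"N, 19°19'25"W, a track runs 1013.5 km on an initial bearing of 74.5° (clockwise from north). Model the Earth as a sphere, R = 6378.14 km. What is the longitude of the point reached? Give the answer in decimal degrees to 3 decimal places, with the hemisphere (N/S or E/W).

TG8: φ = +16.42361°, λ = -19.32361°
δ = d/R = 1013.5/6378.14 = 0.158902 rad
φ₂ = arcsin(sin φ₁ cos δ + cos φ₁ sin δ cos θ)
   = arcsin(0.28274·0.98740 + 0.95920·0.15823·0.26724) = 18.64694°
λ₂ = λ₁ + atan2(sin θ sin δ cos φ₁, cos δ − sin φ₁ sin φ₂) = -10.06291°

10.063°W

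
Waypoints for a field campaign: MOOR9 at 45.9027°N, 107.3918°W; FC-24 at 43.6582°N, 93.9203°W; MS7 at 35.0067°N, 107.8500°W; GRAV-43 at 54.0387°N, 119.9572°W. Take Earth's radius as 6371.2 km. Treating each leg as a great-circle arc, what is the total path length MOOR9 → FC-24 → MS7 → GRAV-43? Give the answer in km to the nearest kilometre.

MOOR9→FC-24: c = 0.171201 rad, d = 1090.76 km
FC-24→MS7: c = 0.240602 rad, d = 1532.92 km
MS7→GRAV-43: c = 0.363557 rad, d = 2316.30 km
Total = 1090.76 + 1532.92 + 2316.30 = 4939.97 km

4940 km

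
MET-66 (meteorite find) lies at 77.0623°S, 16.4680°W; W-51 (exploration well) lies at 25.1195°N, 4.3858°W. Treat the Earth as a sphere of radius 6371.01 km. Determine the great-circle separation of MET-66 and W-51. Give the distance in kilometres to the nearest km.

Δφ = 102.1818°,  Δλ = 12.0822°
a = sin²(Δφ/2) + cos φ₁ cos φ₂ sin²(Δλ/2) = 0.607752
c = 2·arcsin(√a) = 1.788005 rad = 102.4451°
d = R·c = 6371.01 × 1.788005 = 11391.4 km

11391 km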